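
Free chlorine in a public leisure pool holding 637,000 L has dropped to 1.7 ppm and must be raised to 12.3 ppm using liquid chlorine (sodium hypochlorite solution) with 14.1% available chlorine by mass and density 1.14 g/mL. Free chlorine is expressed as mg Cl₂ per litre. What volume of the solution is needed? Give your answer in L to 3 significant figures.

Chlorine deficit: 12.3 − 1.7 = 10.6 ppm = 10.6 mg/L as Cl₂.
Cl₂ equivalent needed: 10.6 mg/L × 637,000 L = 6,752,000 mg = 6752 g.
Product at 14.1% available chlorine: 6752 / 0.141 = 47,890 g.
Volume at density 1.14 g/mL: 47,890 g ÷ 1.14 g/mL = 42,010 mL.

42.0 L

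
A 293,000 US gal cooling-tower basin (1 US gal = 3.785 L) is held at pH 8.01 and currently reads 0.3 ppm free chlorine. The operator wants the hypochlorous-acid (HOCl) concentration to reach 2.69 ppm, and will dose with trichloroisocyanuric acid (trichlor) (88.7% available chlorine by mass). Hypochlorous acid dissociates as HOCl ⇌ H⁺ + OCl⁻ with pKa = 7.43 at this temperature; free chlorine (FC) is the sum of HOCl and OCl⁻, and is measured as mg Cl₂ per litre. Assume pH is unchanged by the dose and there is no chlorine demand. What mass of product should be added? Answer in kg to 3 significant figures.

15.8 kg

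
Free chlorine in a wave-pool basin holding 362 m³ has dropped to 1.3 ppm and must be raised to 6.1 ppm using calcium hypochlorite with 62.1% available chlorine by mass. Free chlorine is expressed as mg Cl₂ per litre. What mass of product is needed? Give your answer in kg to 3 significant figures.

Volume: 362 m³ = 362,000 L.
Chlorine deficit: 6.1 − 1.3 = 4.8 ppm = 4.8 mg/L as Cl₂.
Cl₂ equivalent needed: 4.8 mg/L × 362,000 L = 1,738,000 mg = 1738 g.
Product at 62.1% available chlorine: 1738 / 0.621 = 2798 g.

2.80 kg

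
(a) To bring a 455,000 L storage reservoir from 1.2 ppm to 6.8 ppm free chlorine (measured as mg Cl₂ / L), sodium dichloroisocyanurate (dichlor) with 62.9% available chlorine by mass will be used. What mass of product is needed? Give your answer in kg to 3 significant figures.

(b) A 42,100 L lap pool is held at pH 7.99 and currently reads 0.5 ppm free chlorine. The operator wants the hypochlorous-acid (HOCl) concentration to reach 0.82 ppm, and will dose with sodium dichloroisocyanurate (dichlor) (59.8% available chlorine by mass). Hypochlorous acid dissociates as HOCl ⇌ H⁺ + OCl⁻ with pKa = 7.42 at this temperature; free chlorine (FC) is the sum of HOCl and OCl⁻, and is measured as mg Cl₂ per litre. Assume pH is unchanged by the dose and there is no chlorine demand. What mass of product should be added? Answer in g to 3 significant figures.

(a) Chlorine deficit: 6.8 − 1.2 = 5.6 ppm = 5.6 mg/L as Cl₂.
(a) Cl₂ equivalent needed: 5.6 mg/L × 455,000 L = 2,548,000 mg = 2548 g.
(a) Product at 62.9% available chlorine: 2548 / 0.629 = 4051 g.

(b) [OCl⁻]/[HOCl] = 10^(pH − pKa) = 10^(7.99 − 7.42) = 3.715; fraction as HOCl = 1/(1 + 3.715) = 0.2121.
(b) Free chlorine required for 0.82 ppm HOCl: 0.82 / 0.2121 = 3.867 ppm.
(b) FC to add: 3.867 − 0.5 = 3.367 mg/L as Cl₂.
(b) Cl₂ equivalent: 3.367 mg/L × 42,100 L = 141.7 g.
(b) Product at 59.8% available Cl: 141.7 / 0.598 = 237 g.

(a) 4.05 kg; (b) 237 g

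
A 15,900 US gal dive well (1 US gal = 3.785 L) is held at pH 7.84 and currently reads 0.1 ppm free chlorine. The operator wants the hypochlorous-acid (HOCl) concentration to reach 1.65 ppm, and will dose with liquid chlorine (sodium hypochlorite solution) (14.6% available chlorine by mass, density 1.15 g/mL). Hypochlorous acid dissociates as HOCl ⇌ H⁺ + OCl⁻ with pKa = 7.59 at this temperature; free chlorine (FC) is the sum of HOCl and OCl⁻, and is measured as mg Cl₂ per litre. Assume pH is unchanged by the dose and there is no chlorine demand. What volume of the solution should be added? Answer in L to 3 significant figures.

Volume: 15,900 US gal × 3.785 L/gal = 60,182 L.
[OCl⁻]/[HOCl] = 10^(pH − pKa) = 10^(7.84 − 7.59) = 1.778; fraction as HOCl = 1/(1 + 1.778) = 0.3599.
Free chlorine required for 1.65 ppm HOCl: 1.65 / 0.3599 = 4.584 ppm.
FC to add: 4.584 − 0.1 = 4.484 mg/L as Cl₂.
Cl₂ equivalent: 4.484 mg/L × 60,182 L = 269.9 g.
Product at 14.6% available Cl: 269.9 / 0.146 = 1848 g.
Volume: 1848 g ÷ 1.15 g/mL = 1607 mL.

1.61 L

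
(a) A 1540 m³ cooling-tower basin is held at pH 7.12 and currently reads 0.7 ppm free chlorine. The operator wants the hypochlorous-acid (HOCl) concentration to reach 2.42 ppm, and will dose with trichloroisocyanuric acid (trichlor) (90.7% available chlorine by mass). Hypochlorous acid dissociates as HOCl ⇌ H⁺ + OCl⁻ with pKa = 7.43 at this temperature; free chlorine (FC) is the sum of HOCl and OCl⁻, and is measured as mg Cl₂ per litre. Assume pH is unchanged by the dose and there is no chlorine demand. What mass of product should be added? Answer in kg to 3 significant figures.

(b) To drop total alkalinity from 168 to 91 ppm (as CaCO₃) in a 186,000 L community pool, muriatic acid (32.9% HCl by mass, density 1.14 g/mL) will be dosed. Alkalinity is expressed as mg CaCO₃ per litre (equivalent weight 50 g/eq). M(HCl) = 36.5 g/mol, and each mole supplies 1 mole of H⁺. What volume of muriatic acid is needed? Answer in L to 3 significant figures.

(a) 4.93 kg; (b) 27.9 L

(a) Volume: 1540 m³ = 1,540,000 L.
(a) [OCl⁻]/[HOCl] = 10^(pH − pKa) = 10^(7.12 − 7.43) = 0.4898; fraction as HOCl = 1/(1 + 0.4898) = 0.6712.
(a) Free chlorine required for 2.42 ppm HOCl: 2.42 / 0.6712 = 3.605 ppm.
(a) FC to add: 3.605 − 0.7 = 2.905 mg/L as Cl₂.
(a) Cl₂ equivalent: 2.905 mg/L × 1,540,000 L = 4474 g.
(a) Product at 90.7% available Cl: 4474 / 0.907 = 4933 g.

(b) Alkalinity to neutralize: (168 − 91) = 77 mg/L as CaCO₃ × 186,000 L = 14,320 g as CaCO₃.
(b) Equivalents of H⁺ required: 14,320 ÷ 50 g/eq = 286.4 eq = 286.4 mol HCl.
(b) Mass of HCl: 286.4 × 36.5 = 10,460 g.
(b) Mass of 32.9% solution: 10,460 / 0.329 = 31,780 g.
(b) Volume: 31,780 g ÷ 1.14 g/mL = 27,880 mL.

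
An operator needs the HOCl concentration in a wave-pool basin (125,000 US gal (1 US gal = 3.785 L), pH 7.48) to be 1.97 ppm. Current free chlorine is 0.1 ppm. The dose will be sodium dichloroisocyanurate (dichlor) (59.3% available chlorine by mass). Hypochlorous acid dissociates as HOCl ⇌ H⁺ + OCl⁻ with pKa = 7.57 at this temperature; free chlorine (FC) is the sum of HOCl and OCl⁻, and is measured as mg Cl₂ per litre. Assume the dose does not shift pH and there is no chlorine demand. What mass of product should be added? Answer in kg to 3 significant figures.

2.77 kg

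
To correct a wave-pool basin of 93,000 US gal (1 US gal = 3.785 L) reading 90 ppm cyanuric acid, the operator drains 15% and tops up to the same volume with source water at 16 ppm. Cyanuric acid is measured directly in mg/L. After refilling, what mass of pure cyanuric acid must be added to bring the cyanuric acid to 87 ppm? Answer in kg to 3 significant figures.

Volume: 93,000 US gal × 3.785 L/gal = 352,005 L.
After draining 15% and refilling: 90 × 0.85 + 16 × 0.15 = 78.9 ppm.
Deficit to target: 87 − 78.9 = 8.1 mg/L.
Mass: 8.1 mg/L × 352,005 L = 2851 g cyanuric acid.

2.85 kg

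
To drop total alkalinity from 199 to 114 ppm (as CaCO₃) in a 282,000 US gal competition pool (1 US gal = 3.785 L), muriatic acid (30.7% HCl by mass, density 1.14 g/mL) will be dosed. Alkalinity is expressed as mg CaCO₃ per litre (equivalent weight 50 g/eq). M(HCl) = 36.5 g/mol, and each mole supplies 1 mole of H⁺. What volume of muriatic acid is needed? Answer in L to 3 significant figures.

189 L

Volume: 282,000 US gal × 3.785 L/gal = 1,067,370 L.
Alkalinity to neutralize: (199 − 114) = 85 mg/L as CaCO₃ × 1,067,370 L = 90,730 g as CaCO₃.
Equivalents of H⁺ required: 90,730 ÷ 50 g/eq = 1815 eq = 1815 mol HCl.
Mass of HCl: 1815 × 36.5 = 66,230 g.
Mass of 30.7% solution: 66,230 / 0.307 = 215,700 g.
Volume: 215,700 g ÷ 1.14 g/mL = 189,200 mL.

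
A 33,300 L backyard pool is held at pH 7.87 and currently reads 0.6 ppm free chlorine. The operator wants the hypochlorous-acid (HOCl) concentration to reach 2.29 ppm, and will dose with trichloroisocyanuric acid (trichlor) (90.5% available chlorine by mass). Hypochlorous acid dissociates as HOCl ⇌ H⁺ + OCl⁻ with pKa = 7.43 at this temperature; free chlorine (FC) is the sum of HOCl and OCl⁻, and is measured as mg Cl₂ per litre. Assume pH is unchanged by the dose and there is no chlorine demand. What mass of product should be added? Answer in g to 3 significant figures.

[OCl⁻]/[HOCl] = 10^(pH − pKa) = 10^(7.87 − 7.43) = 2.754; fraction as HOCl = 1/(1 + 2.754) = 0.2664.
Free chlorine required for 2.29 ppm HOCl: 2.29 / 0.2664 = 8.597 ppm.
FC to add: 8.597 − 0.6 = 7.997 mg/L as Cl₂.
Cl₂ equivalent: 7.997 mg/L × 33,300 L = 266.3 g.
Product at 90.5% available Cl: 266.3 / 0.905 = 294.3 g.

294 g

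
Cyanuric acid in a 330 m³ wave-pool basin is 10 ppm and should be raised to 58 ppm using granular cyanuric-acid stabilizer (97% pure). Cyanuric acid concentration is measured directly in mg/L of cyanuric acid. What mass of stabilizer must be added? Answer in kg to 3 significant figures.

16.3 kg

Volume: 330 m³ = 330,000 L.
CYA to add: (58 − 10) = 48 mg/L × 330,000 L = 15,840 g cyanuric acid.
At 97% purity: 15,840 / 0.97 = 16,330 g product.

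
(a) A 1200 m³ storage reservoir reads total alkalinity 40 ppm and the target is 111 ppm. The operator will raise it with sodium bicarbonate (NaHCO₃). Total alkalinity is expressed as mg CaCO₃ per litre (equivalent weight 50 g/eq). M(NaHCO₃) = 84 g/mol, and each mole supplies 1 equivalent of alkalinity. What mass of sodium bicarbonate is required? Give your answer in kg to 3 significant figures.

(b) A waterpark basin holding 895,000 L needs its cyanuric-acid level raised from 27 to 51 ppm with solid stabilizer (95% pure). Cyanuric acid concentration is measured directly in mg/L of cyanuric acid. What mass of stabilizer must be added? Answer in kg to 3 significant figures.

(a) 143 kg; (b) 22.6 kg

(a) Volume: 1200 m³ = 1,200,000 L.
(a) Alkalinity to add: (111 − 40) = 71 mg/L as CaCO₃ × 1,200,000 L = 85,200 g as CaCO₃.
(a) Equivalents: 85,200 g ÷ 50 g/eq = 1704 eq.
(a) NaHCO₃ supplies 1 eq per mole → 1704 mol.
(a) Mass: 1704 mol × 84 g/mol = 143,100 g.

(b) CYA to add: (51 − 27) = 24 mg/L × 895,000 L = 21,480 g cyanuric acid.
(b) At 95% purity: 21,480 / 0.95 = 22,610 g product.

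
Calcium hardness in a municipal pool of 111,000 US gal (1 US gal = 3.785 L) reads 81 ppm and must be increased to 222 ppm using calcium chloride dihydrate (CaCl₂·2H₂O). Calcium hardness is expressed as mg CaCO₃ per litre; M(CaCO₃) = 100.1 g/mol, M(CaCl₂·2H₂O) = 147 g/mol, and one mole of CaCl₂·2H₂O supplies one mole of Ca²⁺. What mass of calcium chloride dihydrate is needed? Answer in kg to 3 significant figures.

Volume: 111,000 US gal × 3.785 L/gal = 420,135 L.
Hardness to add: (222 − 81) = 141 mg/L as CaCO₃ × 420,135 L = 59,240 g as CaCO₃.
Moles of Ca²⁺ (1 mol Ca²⁺ ≡ 1 mol CaCO₃): 59,240 / 100.1 g/mol = 591.8 mol.
Mass of CaCl₂·2H₂O: 591.8 × 147 = 86,990 g.

87.0 kg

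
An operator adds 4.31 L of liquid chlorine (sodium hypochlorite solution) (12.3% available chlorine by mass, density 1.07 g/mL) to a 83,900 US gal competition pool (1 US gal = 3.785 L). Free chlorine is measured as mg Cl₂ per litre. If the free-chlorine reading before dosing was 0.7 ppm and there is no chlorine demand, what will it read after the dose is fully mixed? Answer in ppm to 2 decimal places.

2.49 ppm

Volume: 83,900 US gal × 3.785 L/gal = 317,562 L.
Mass of solution: 4.31 L × 1000 mL/L × 1.07 g/mL = 4612 g.
Available chlorine delivered: 4612 g × 0.123 = 567.2 g as Cl₂.
Concentration rise: 567.2 g / 317,562 L = 1.786 mg/L = 1.79 ppm.
Final FC: 0.7 + 1.79 = 2.49 ppm.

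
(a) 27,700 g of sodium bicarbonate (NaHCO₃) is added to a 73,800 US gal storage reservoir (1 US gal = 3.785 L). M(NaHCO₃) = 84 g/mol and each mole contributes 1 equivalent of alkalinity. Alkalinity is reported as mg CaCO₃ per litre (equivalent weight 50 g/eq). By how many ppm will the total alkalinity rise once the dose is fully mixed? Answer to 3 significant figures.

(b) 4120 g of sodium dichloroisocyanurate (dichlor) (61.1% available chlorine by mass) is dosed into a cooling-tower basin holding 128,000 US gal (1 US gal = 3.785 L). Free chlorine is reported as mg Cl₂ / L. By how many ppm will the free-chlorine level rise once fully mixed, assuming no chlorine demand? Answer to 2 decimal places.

(a) 59.0 ppm; (b) 5.20 ppm

(a) Volume: 73,800 US gal × 3.785 L/gal = 279,333 L.
(a) Moles of NaHCO₃: 27,700 g ÷ 84 g/mol = 329.8 mol → 329.8 eq of alkalinity.
(a) As CaCO₃: 329.8 eq × 50 g/eq = 16,490 g.
(a) Rise: 16,490 g / 279,333 L × 1000 = 59.03 mg/L.

(b) Volume: 128,000 US gal × 3.785 L/gal = 484,480 L.
(b) Available chlorine delivered: 4120 g × 0.611 = 2517 g as Cl₂.
(b) Concentration rise: 2517 g / 484,480 L = 5.196 mg/L = 5.20 ppm.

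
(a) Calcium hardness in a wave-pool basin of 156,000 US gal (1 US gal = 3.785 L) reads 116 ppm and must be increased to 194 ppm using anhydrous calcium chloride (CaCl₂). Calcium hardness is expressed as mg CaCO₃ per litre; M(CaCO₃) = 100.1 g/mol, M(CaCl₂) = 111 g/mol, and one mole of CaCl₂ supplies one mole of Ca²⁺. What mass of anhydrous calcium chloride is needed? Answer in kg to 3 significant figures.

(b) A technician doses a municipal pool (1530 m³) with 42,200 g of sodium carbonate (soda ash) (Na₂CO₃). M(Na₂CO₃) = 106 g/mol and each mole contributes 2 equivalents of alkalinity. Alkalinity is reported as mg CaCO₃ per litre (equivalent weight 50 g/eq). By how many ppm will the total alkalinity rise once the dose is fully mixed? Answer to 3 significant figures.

(a) Volume: 156,000 US gal × 3.785 L/gal = 590,460 L.
(a) Hardness to add: (194 − 116) = 78 mg/L as CaCO₃ × 590,460 L = 46,060 g as CaCO₃.
(a) Moles of Ca²⁺ (1 mol Ca²⁺ ≡ 1 mol CaCO₃): 46,060 / 100.1 g/mol = 460.1 mol.
(a) Mass of CaCl₂: 460.1 × 111 = 51,070 g.

(b) Volume: 1530 m³ = 1,530,000 L.
(b) Moles of Na₂CO₃: 42,200 g ÷ 106 g/mol = 398.1 mol → 796.2 eq of alkalinity.
(b) As CaCO₃: 796.2 eq × 50 g/eq = 39,810 g.
(b) Rise: 39,810 g / 1,530,000 L × 1000 = 26.02 mg/L.

(a) 51.1 kg; (b) 26.0 ppm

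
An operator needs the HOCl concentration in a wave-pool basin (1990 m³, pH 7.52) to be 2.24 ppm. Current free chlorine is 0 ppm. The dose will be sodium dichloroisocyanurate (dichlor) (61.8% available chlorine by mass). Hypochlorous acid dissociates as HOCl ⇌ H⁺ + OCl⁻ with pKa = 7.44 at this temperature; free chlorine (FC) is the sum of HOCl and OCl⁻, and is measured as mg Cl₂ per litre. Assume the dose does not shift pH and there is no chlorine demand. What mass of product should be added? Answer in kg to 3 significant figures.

15.9 kg

Volume: 1990 m³ = 1,990,000 L.
[OCl⁻]/[HOCl] = 10^(pH − pKa) = 10^(7.52 − 7.44) = 1.202; fraction as HOCl = 1/(1 + 1.202) = 0.4541.
Free chlorine required for 2.24 ppm HOCl: 2.24 / 0.4541 = 4.933 ppm.
FC to add: 4.933 − 0 = 4.933 mg/L as Cl₂.
Cl₂ equivalent: 4.933 mg/L × 1,990,000 L = 9817 g.
Product at 61.8% available Cl: 9817 / 0.618 = 15,880 g.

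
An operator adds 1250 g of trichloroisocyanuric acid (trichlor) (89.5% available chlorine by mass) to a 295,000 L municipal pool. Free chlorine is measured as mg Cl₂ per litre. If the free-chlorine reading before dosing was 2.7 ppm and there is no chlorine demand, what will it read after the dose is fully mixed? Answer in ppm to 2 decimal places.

Available chlorine delivered: 1250 g × 0.895 = 1119 g as Cl₂.
Concentration rise: 1119 g / 295,000 L = 3.792 mg/L = 3.79 ppm.
Final FC: 2.7 + 3.79 = 6.49 ppm.

6.49 ppm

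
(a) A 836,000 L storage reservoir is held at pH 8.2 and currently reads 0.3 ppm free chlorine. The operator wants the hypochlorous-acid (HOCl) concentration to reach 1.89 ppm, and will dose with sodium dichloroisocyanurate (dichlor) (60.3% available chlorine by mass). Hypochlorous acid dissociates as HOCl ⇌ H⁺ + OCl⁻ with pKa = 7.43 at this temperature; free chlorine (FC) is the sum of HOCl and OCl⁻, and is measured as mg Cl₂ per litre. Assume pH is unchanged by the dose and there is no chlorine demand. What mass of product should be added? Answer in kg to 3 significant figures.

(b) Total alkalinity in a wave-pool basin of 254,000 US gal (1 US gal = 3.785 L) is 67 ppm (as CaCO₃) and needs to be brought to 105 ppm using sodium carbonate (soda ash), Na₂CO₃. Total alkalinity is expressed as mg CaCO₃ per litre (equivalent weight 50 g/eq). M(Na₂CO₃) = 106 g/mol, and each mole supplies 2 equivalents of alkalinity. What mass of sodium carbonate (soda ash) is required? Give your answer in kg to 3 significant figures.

(a) 17.6 kg; (b) 38.7 kg

(a) [OCl⁻]/[HOCl] = 10^(pH − pKa) = 10^(8.2 − 7.43) = 5.888; fraction as HOCl = 1/(1 + 5.888) = 0.1452.
(a) Free chlorine required for 1.89 ppm HOCl: 1.89 / 0.1452 = 13.02 ppm.
(a) FC to add: 13.02 − 0.3 = 12.72 mg/L as Cl₂.
(a) Cl₂ equivalent: 12.72 mg/L × 836,000 L = 10,630 g.
(a) Product at 60.3% available Cl: 10,630 / 0.603 = 17,630 g.

(b) Volume: 254,000 US gal × 3.785 L/gal = 961,390 L.
(b) Alkalinity to add: (105 − 67) = 38 mg/L as CaCO₃ × 961,390 L = 36,530 g as CaCO₃.
(b) Equivalents: 36,530 g ÷ 50 g/eq = 730.7 eq.
(b) Each mole of Na₂CO₃ supplies 2 eq, so 730.7 / 2 = 365.3 mol.
(b) Mass: 365.3 mol × 106 g/mol = 38,720 g.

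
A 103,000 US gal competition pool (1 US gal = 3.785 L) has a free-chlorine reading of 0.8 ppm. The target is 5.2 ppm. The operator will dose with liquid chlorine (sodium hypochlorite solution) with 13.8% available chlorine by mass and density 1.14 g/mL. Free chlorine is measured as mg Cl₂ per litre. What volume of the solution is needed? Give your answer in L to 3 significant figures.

Volume: 103,000 US gal × 3.785 L/gal = 389,855 L.
Chlorine deficit: 5.2 − 0.8 = 4.4 ppm = 4.4 mg/L as Cl₂.
Cl₂ equivalent needed: 4.4 mg/L × 389,855 L = 1,715,000 mg = 1715 g.
Product at 13.8% available chlorine: 1715 / 0.138 = 12,430 g.
Volume at density 1.14 g/mL: 12,430 g ÷ 1.14 g/mL = 10,900 mL.

10.9 L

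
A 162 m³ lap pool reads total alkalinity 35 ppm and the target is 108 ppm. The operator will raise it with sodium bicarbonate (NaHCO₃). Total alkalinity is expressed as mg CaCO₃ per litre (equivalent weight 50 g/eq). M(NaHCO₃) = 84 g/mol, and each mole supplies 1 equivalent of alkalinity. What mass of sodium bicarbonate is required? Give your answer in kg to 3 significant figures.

Volume: 162 m³ = 162,000 L.
Alkalinity to add: (108 − 35) = 73 mg/L as CaCO₃ × 162,000 L = 11,830 g as CaCO₃.
Equivalents: 11,830 g ÷ 50 g/eq = 236.5 eq.
NaHCO₃ supplies 1 eq per mole → 236.5 mol.
Mass: 236.5 mol × 84 g/mol = 19,870 g.

19.9 kg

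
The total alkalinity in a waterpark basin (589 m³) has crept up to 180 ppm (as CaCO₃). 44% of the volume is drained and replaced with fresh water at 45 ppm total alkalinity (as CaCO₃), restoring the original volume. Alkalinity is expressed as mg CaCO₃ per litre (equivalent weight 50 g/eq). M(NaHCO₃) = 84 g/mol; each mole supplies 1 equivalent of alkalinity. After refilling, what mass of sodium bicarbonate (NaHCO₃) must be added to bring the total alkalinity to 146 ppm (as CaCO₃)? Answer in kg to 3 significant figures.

25.1 kg

Volume: 589 m³ = 589,000 L.
After draining 44% and refilling: 180 × 0.56 + 45 × 0.44 = 120.6 ppm.
Deficit to target: 146 − 120.6 = 25.4 mg/L.
As CaCO₃: 25.4 mg/L × 589,000 L = 14,960 g; ÷ 50 g/eq ÷ 1 = 299.2 mol NaHCO₃.
Mass: 299.2 × 84 = 25,130 g.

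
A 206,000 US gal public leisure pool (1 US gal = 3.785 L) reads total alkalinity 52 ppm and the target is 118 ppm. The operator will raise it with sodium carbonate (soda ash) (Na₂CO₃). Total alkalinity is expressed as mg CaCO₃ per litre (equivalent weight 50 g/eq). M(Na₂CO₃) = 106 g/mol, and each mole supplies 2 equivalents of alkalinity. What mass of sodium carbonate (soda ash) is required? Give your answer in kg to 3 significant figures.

54.5 kg

Volume: 206,000 US gal × 3.785 L/gal = 779,710 L.
Alkalinity to add: (118 − 52) = 66 mg/L as CaCO₃ × 779,710 L = 51,460 g as CaCO₃.
Equivalents: 51,460 g ÷ 50 g/eq = 1029 eq.
Each mole of Na₂CO₃ supplies 2 eq, so 1029 / 2 = 514.6 mol.
Mass: 514.6 mol × 106 g/mol = 54,550 g.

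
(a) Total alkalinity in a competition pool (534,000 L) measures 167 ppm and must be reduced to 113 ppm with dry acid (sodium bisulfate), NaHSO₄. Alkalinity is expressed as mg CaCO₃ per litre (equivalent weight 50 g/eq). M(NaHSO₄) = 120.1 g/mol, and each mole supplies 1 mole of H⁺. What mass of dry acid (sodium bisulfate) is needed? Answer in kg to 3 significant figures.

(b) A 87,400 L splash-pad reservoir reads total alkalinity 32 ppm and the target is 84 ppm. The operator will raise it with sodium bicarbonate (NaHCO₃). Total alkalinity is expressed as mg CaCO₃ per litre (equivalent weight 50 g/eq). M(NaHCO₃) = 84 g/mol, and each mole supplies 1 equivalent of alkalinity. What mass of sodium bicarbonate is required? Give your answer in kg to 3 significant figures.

(a) 69.3 kg; (b) 7.64 kg

(a) Alkalinity to neutralize: (167 − 113) = 54 mg/L as CaCO₃ × 534,000 L = 28,840 g as CaCO₃.
(a) Equivalents of H⁺ required: 28,840 ÷ 50 g/eq = 576.7 eq = 576.7 mol NaHSO₄.
(a) Mass of NaHSO₄: 576.7 × 120.1 = 69,260 g.

(b) Alkalinity to add: (84 − 32) = 52 mg/L as CaCO₃ × 87,400 L = 4545 g as CaCO₃.
(b) Equivalents: 4545 g ÷ 50 g/eq = 90.9 eq.
(b) NaHCO₃ supplies 1 eq per mole → 90.9 mol.
(b) Mass: 90.9 mol × 84 g/mol = 7635 g.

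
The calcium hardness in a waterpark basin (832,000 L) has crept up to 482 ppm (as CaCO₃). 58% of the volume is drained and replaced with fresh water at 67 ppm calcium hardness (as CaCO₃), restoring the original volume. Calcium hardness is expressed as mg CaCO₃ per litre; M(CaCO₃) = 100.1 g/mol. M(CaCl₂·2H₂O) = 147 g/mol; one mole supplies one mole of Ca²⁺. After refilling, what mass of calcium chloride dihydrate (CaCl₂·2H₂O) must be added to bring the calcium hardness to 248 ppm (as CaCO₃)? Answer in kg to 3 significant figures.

After draining 58% and refilling: 482 × 0.42 + 67 × 0.58 = 241.3 ppm.
Deficit to target: 248 − 241.3 = 6.7 mg/L.
As CaCO₃: 6.7 mg/L × 832,000 L = 5574 g; ÷ 100.1 = 55.69 mol Ca²⁺.
Mass: 55.69 × 147 = 8186 g.

8.19 kg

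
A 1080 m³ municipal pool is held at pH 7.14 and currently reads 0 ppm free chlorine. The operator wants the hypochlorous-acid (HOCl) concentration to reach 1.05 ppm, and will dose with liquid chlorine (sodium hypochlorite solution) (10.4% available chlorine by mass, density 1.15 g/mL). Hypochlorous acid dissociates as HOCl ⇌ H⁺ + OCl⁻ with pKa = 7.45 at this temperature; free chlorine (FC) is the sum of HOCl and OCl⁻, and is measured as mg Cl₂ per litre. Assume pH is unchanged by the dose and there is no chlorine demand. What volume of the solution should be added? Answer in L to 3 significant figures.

Volume: 1080 m³ = 1,080,000 L.
[OCl⁻]/[HOCl] = 10^(pH − pKa) = 10^(7.14 − 7.45) = 0.4898; fraction as HOCl = 1/(1 + 0.4898) = 0.6712.
Free chlorine required for 1.05 ppm HOCl: 1.05 / 0.6712 = 1.564 ppm.
FC to add: 1.564 − 0 = 1.564 mg/L as Cl₂.
Cl₂ equivalent: 1.564 mg/L × 1,080,000 L = 1689 g.
Product at 10.4% available Cl: 1689 / 0.104 = 16,240 g.
Volume: 16,240 g ÷ 1.15 g/mL = 14,130 mL.

14.1 L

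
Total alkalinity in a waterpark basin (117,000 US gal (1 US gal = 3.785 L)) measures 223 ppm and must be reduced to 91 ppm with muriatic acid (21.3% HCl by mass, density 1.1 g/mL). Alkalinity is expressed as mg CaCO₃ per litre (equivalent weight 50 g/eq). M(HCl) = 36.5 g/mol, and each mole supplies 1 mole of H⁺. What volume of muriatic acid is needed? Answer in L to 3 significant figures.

Volume: 117,000 US gal × 3.785 L/gal = 442,845 L.
Alkalinity to neutralize: (223 − 91) = 132 mg/L as CaCO₃ × 442,845 L = 58,460 g as CaCO₃.
Equivalents of H⁺ required: 58,460 ÷ 50 g/eq = 1169 eq = 1169 mol HCl.
Mass of HCl: 1169 × 36.5 = 42,670 g.
Mass of 21.3% solution: 42,670 / 0.213 = 200,300 g.
Volume: 200,300 g ÷ 1.1 g/mL = 182,100 mL.

182 L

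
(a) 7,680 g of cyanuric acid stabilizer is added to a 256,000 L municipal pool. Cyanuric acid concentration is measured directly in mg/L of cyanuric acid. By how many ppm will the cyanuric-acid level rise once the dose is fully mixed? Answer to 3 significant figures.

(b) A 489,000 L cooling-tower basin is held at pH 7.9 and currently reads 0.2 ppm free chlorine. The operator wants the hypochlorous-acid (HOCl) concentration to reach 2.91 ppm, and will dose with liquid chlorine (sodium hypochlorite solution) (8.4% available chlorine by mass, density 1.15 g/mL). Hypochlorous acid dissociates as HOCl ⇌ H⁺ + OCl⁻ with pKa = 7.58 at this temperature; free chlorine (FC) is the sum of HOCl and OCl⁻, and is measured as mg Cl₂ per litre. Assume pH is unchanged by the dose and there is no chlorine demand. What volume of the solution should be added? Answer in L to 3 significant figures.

(a) 30.0 ppm; (b) 44.5 L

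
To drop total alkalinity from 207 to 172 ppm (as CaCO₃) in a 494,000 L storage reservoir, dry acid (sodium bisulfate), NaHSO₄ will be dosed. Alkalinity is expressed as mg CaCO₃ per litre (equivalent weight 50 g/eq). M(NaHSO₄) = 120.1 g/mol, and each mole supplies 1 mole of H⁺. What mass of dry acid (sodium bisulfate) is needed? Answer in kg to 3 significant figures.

Alkalinity to neutralize: (207 − 172) = 35 mg/L as CaCO₃ × 494,000 L = 17,290 g as CaCO₃.
Equivalents of H⁺ required: 17,290 ÷ 50 g/eq = 345.8 eq = 345.8 mol NaHSO₄.
Mass of NaHSO₄: 345.8 × 120.1 = 41,530 g.

41.5 kg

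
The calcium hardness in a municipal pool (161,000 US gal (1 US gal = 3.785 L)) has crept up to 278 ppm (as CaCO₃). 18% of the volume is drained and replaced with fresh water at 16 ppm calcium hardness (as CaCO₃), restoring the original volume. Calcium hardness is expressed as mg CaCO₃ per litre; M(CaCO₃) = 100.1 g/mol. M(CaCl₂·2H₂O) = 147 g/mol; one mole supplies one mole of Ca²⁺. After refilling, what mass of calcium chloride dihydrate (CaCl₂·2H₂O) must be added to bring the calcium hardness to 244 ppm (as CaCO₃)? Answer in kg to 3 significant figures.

11.8 kg

Volume: 161,000 US gal × 3.785 L/gal = 609,385 L.
After draining 18% and refilling: 278 × 0.82 + 16 × 0.18 = 230.84 ppm.
Deficit to target: 244 − 230.84 = 13.16 mg/L.
As CaCO₃: 13.16 mg/L × 609,385 L = 8020 g; ÷ 100.1 = 80.11 mol Ca²⁺.
Mass: 80.11 × 147 = 11,780 g.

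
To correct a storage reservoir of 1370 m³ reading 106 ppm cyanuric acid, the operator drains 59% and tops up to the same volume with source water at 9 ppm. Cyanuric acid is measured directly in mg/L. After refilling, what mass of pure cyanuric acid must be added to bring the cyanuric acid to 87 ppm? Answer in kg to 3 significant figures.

Volume: 1370 m³ = 1,370,000 L.
After draining 59% and refilling: 106 × 0.41 + 9 × 0.59 = 48.77 ppm.
Deficit to target: 87 − 48.77 = 38.23 mg/L.
Mass: 38.23 mg/L × 1,370,000 L = 52,380 g cyanuric acid.

52.4 kg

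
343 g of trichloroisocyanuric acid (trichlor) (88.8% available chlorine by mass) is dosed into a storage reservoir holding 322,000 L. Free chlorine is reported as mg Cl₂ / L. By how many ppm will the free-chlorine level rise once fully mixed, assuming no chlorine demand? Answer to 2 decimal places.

0.95 ppm

Available chlorine delivered: 343 g × 0.888 = 304.6 g as Cl₂.
Concentration rise: 304.6 g / 322,000 L = 0.9459 mg/L = 0.95 ppm.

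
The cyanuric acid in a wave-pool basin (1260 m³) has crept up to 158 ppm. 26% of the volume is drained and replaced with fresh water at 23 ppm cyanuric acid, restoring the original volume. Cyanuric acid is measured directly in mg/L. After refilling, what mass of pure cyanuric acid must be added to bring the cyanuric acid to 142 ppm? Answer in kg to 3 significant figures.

Volume: 1260 m³ = 1,260,000 L.
After draining 26% and refilling: 158 × 0.74 + 23 × 0.26 = 122.9 ppm.
Deficit to target: 142 − 122.9 = 19.1 mg/L.
Mass: 19.1 mg/L × 1,260,000 L = 24,070 g cyanuric acid.

24.1 kg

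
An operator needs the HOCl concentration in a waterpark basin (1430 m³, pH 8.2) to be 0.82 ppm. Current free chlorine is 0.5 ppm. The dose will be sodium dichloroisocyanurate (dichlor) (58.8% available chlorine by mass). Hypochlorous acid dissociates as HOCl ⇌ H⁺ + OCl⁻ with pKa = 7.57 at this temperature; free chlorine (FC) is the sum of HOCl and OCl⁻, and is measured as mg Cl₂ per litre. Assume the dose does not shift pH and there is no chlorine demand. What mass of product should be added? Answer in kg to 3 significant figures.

Volume: 1430 m³ = 1,430,000 L.
[OCl⁻]/[HOCl] = 10^(pH − pKa) = 10^(8.2 − 7.57) = 4.266; fraction as HOCl = 1/(1 + 4.266) = 0.1899.
Free chlorine required for 0.82 ppm HOCl: 0.82 / 0.1899 = 4.318 ppm.
FC to add: 4.318 − 0.5 = 3.818 mg/L as Cl₂.
Cl₂ equivalent: 3.818 mg/L × 1,430,000 L = 5460 g.
Product at 58.8% available Cl: 5460 / 0.588 = 9285 g.

9.29 kg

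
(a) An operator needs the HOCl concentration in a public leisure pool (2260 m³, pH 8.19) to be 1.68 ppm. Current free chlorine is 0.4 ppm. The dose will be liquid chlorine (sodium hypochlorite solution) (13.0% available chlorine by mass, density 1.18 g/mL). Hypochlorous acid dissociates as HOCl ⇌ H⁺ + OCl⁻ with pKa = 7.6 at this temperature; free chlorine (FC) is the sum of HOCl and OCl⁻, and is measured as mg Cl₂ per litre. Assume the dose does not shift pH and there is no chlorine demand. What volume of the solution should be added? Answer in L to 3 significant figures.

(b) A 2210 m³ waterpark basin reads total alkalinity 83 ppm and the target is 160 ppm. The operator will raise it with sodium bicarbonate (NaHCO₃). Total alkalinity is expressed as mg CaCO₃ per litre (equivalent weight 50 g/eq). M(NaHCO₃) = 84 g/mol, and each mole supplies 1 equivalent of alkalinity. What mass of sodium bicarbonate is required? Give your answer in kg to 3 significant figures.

(a) 115 L; (b) 286 kg

(a) Volume: 2260 m³ = 2,260,000 L.
(a) [OCl⁻]/[HOCl] = 10^(pH − pKa) = 10^(8.19 − 7.6) = 3.89; fraction as HOCl = 1/(1 + 3.89) = 0.2045.
(a) Free chlorine required for 1.68 ppm HOCl: 1.68 / 0.2045 = 8.216 ppm.
(a) FC to add: 8.216 − 0.4 = 7.816 mg/L as Cl₂.
(a) Cl₂ equivalent: 7.816 mg/L × 2,260,000 L = 17,660 g.
(a) Product at 13.0% available Cl: 17,660 / 0.13 = 135,900 g.
(a) Volume: 135,900 g ÷ 1.18 g/mL = 115,200 mL.

(b) Volume: 2210 m³ = 2,210,000 L.
(b) Alkalinity to add: (160 − 83) = 77 mg/L as CaCO₃ × 2,210,000 L = 170,200 g as CaCO₃.
(b) Equivalents: 170,200 g ÷ 50 g/eq = 3403 eq.
(b) NaHCO₃ supplies 1 eq per mole → 3403 mol.
(b) Mass: 3403 mol × 84 g/mol = 285,900 g.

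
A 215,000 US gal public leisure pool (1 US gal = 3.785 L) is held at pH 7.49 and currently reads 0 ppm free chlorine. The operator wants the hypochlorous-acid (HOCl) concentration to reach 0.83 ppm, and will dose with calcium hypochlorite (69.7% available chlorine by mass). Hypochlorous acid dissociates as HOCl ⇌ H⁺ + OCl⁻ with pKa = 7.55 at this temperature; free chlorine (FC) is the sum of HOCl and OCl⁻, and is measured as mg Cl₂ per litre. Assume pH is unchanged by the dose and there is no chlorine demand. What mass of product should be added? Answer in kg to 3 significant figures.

Volume: 215,000 US gal × 3.785 L/gal = 813,775 L.
[OCl⁻]/[HOCl] = 10^(pH − pKa) = 10^(7.49 − 7.55) = 0.871; fraction as HOCl = 1/(1 + 0.871) = 0.5345.
Free chlorine required for 0.83 ppm HOCl: 0.83 / 0.5345 = 1.553 ppm.
FC to add: 1.553 − 0 = 1.553 mg/L as Cl₂.
Cl₂ equivalent: 1.553 mg/L × 813,775 L = 1264 g.
Product at 69.7% available Cl: 1264 / 0.697 = 1813 g.

1.81 kg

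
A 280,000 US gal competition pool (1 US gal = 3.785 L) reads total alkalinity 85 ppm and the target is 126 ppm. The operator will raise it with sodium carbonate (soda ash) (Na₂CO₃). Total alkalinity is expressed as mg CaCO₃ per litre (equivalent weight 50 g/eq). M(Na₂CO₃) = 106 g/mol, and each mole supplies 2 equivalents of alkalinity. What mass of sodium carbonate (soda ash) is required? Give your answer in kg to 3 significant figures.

46.1 kg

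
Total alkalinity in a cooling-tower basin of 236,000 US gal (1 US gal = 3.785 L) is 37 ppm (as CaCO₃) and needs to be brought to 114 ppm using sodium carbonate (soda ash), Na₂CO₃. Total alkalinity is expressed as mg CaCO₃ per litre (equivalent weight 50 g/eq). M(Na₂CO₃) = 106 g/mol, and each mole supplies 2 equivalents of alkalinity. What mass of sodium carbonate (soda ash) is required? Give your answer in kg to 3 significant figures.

Volume: 236,000 US gal × 3.785 L/gal = 893,260 L.
Alkalinity to add: (114 − 37) = 77 mg/L as CaCO₃ × 893,260 L = 68,780 g as CaCO₃.
Equivalents: 68,780 g ÷ 50 g/eq = 1376 eq.
Each mole of Na₂CO₃ supplies 2 eq, so 1376 / 2 = 687.8 mol.
Mass: 687.8 mol × 106 g/mol = 72,910 g.

72.9 kg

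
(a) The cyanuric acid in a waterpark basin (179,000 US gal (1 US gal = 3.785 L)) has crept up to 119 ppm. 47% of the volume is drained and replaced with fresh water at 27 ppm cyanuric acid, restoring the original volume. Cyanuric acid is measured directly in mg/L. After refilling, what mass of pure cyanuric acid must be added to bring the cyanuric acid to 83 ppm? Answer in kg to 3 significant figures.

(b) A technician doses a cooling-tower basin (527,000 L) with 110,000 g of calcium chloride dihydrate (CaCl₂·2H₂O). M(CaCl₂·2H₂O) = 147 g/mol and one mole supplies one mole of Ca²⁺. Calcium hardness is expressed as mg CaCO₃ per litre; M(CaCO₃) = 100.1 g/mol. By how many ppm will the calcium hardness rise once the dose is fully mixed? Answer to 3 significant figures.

(a) Volume: 179,000 US gal × 3.785 L/gal = 677,515 L.
(a) After draining 47% and refilling: 119 × 0.53 + 27 × 0.47 = 75.76 ppm.
(a) Deficit to target: 83 − 75.76 = 7.24 mg/L.
(a) Mass: 7.24 mg/L × 677,515 L = 4905 g cyanuric acid.

(b) Moles of Ca²⁺: 110,000 g ÷ 147 g/mol = 748.3 mol.
(b) As CaCO₃: 748.3 mol × 100.1 g/mol = 74,900 g.
(b) Rise: 74,900 g / 527,000 L × 1000 = 142.1 mg/L.

(a) 4.91 kg; (b) 142 ppm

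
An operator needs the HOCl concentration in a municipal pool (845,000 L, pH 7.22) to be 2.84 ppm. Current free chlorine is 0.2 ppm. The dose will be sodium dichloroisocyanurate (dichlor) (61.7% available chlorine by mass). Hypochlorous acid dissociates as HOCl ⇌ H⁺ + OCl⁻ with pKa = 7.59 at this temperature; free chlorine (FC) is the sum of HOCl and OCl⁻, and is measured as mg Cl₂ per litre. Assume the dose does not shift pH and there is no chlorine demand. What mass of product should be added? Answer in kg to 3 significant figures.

[OCl⁻]/[HOCl] = 10^(pH − pKa) = 10^(7.22 − 7.59) = 0.4266; fraction as HOCl = 1/(1 + 0.4266) = 0.701.
Free chlorine required for 2.84 ppm HOCl: 2.84 / 0.701 = 4.051 ppm.
FC to add: 4.051 − 0.2 = 3.851 mg/L as Cl₂.
Cl₂ equivalent: 3.851 mg/L × 845,000 L = 3255 g.
Product at 61.7% available Cl: 3255 / 0.617 = 5275 g.

5.27 kg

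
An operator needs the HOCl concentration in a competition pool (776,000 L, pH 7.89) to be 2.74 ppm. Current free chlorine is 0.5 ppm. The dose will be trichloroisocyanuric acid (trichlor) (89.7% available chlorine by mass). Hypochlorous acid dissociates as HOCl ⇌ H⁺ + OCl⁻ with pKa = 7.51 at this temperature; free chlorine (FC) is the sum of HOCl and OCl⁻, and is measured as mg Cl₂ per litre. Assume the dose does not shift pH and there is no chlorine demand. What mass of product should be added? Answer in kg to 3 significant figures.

7.62 kg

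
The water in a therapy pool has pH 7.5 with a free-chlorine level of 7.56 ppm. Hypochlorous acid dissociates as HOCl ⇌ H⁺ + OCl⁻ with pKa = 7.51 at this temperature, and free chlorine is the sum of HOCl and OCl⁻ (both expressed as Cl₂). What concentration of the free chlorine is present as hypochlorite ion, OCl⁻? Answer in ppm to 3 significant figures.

[OCl⁻]/[HOCl] = 10^(pH − pKa) = 10^(7.5 − 7.51) = 10^-0.01 = 0.9772.
Fraction as HOCl = 1 / (1 + 0.9772) = 0.5058.
OCl⁻ = (1 − 0.5058) × 7.56 ppm = 3.736 ppm.

3.74 ppm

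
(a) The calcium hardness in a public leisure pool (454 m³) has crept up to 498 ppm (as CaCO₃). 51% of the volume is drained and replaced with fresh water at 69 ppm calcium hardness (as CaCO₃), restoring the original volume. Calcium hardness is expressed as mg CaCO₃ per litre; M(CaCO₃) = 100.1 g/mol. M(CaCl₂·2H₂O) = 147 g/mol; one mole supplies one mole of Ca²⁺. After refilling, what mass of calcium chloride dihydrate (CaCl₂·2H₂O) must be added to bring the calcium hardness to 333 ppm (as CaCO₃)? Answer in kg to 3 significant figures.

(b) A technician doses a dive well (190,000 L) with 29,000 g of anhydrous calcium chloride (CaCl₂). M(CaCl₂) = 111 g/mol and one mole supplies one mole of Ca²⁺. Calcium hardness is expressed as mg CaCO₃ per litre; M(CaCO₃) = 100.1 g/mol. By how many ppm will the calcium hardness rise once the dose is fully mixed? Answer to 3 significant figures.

(a) Volume: 454 m³ = 454,000 L.
(a) After draining 51% and refilling: 498 × 0.49 + 69 × 0.51 = 279.21 ppm.
(a) Deficit to target: 333 − 279.21 = 53.79 mg/L.
(a) As CaCO₃: 53.79 mg/L × 454,000 L = 24,420 g; ÷ 100.1 = 244 mol Ca²⁺.
(a) Mass: 244 × 147 = 35,860 g.

(b) Moles of Ca²⁺: 29,000 g ÷ 111 g/mol = 261.3 mol.
(b) As CaCO₃: 261.3 mol × 100.1 g/mol = 26,150 g.
(b) Rise: 26,150 g / 190,000 L × 1000 = 137.6 mg/L.

(a) 35.9 kg; (b) 138 ppm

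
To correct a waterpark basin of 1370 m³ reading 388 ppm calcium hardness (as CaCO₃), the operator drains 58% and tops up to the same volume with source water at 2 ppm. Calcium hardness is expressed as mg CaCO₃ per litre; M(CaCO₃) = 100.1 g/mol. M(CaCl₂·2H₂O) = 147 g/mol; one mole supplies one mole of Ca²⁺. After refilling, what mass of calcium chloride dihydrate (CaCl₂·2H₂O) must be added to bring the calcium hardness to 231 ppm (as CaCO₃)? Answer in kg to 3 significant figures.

Volume: 1370 m³ = 1,370,000 L.
After draining 58% and refilling: 388 × 0.42 + 2 × 0.58 = 164.12 ppm.
Deficit to target: 231 − 164.12 = 66.88 mg/L.
As CaCO₃: 66.88 mg/L × 1,370,000 L = 91,630 g; ÷ 100.1 = 915.3 mol Ca²⁺.
Mass: 915.3 × 147 = 134,600 g.

135 kg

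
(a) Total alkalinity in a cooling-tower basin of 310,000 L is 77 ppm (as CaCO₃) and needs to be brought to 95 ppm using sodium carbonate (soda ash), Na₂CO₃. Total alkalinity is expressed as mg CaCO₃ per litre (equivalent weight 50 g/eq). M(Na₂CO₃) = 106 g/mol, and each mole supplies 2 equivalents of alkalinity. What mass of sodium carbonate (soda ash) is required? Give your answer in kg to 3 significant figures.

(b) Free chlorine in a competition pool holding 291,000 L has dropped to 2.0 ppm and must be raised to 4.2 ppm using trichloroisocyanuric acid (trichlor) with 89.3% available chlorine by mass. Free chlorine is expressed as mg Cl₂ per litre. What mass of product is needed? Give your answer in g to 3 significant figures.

(a) Alkalinity to add: (95 − 77) = 18 mg/L as CaCO₃ × 310,000 L = 5580 g as CaCO₃.
(a) Equivalents: 5580 g ÷ 50 g/eq = 111.6 eq.
(a) Each mole of Na₂CO₃ supplies 2 eq, so 111.6 / 2 = 55.8 mol.
(a) Mass: 55.8 mol × 106 g/mol = 5915 g.

(b) Chlorine deficit: 4.2 − 2.0 = 2.2 ppm = 2.2 mg/L as Cl₂.
(b) Cl₂ equivalent needed: 2.2 mg/L × 291,000 L = 640,200 mg = 640.2 g.
(b) Product at 89.3% available chlorine: 640.2 / 0.893 = 716.9 g.

(a) 5.91 kg; (b) 717 g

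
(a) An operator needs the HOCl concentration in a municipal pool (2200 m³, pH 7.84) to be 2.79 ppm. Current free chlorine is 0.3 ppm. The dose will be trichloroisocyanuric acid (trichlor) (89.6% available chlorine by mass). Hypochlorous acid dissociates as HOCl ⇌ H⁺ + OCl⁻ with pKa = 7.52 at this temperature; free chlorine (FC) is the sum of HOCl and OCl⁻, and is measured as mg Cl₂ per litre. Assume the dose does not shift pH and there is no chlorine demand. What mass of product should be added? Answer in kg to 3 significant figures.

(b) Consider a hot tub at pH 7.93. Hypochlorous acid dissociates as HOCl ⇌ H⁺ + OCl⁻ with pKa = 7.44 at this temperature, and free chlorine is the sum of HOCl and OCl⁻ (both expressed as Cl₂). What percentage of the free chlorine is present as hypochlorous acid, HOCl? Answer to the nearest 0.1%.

(a) Volume: 2200 m³ = 2,200,000 L.
(a) [OCl⁻]/[HOCl] = 10^(pH − pKa) = 10^(7.84 − 7.52) = 2.089; fraction as HOCl = 1/(1 + 2.089) = 0.3237.
(a) Free chlorine required for 2.79 ppm HOCl: 2.79 / 0.3237 = 8.619 ppm.
(a) FC to add: 8.619 − 0.3 = 8.319 mg/L as Cl₂.
(a) Cl₂ equivalent: 8.319 mg/L × 2,200,000 L = 18,300 g.
(a) Product at 89.6% available Cl: 18,300 / 0.896 = 20,430 g.

(b) [OCl⁻]/[HOCl] = 10^(pH − pKa) = 10^(7.93 − 7.44) = 10^0.49 = 3.09.
(b) Fraction as HOCl = 1 / (1 + 3.09) = 0.2445.

(a) 20.4 kg; (b) 24.4%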